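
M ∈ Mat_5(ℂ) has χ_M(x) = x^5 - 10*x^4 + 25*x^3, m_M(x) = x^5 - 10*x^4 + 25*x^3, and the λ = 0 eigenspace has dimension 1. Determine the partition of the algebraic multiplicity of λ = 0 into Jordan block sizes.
Block sizes for λ = 0: [3]

Step 1 — from the characteristic polynomial, algebraic multiplicity of λ = 0 is 3. From dim ker(M − (0)·I) = 1, there are exactly 1 Jordan blocks for λ = 0.
Step 2 — from the minimal polynomial, the factor (x − 0)^3 tells us the largest block for λ = 0 has size 3.
Step 3 — with total size 3, 1 blocks, and largest block 3, the block sizes (in nonincreasing order) are [3].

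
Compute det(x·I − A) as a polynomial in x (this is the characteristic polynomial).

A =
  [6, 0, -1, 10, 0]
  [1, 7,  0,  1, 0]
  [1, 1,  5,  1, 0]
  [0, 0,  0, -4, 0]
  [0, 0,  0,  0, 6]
x^5 - 20*x^4 + 120*x^3 - 2160*x + 5184

Expanding det(x·I − A) (e.g. by cofactor expansion or by noting that A is similar to its Jordan form J, which has the same characteristic polynomial as A) gives
  χ_A(x) = x^5 - 20*x^4 + 120*x^3 - 2160*x + 5184
which factors as (x - 6)^4*(x + 4). The eigenvalues (with algebraic multiplicities) are λ = -4 with multiplicity 1, λ = 6 with multiplicity 4.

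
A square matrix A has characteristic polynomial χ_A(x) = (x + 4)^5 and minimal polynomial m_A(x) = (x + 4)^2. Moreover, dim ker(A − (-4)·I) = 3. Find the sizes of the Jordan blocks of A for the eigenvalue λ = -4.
Block sizes for λ = -4: [2, 2, 1]

Step 1 — from the characteristic polynomial, algebraic multiplicity of λ = -4 is 5. From dim ker(A − (-4)·I) = 3, there are exactly 3 Jordan blocks for λ = -4.
Step 2 — from the minimal polynomial, the factor (x + 4)^2 tells us the largest block for λ = -4 has size 2.
Step 3 — with total size 5, 3 blocks, and largest block 2, the block sizes (in nonincreasing order) are [2, 2, 1].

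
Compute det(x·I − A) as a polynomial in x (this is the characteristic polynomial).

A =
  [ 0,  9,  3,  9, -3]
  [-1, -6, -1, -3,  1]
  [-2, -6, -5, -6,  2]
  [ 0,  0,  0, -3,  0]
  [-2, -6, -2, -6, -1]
x^5 + 15*x^4 + 90*x^3 + 270*x^2 + 405*x + 243

Expanding det(x·I − A) (e.g. by cofactor expansion or by noting that A is similar to its Jordan form J, which has the same characteristic polynomial as A) gives
  χ_A(x) = x^5 + 15*x^4 + 90*x^3 + 270*x^2 + 405*x + 243
which factors as (x + 3)^5. The eigenvalues (with algebraic multiplicities) are λ = -3 with multiplicity 5.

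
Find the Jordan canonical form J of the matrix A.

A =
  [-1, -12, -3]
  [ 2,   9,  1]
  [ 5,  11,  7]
J_3(5)

The characteristic polynomial is
  det(x·I − A) = x^3 - 15*x^2 + 75*x - 125 = (x - 5)^3

Eigenvalues and multiplicities (the geometric multiplicity of λ is n − rank(A − λI), which equals the number of Jordan blocks for λ):
  λ = 5: algebraic multiplicity = 3, geometric multiplicity = 1

Determining the block sizes for each eigenvalue:
  λ = 5: one block (gm = 1), so the single block has size am = 3 → block sizes [3]

Assembling the blocks gives a Jordan form
J =
  [5, 1, 0]
  [0, 5, 1]
  [0, 0, 5]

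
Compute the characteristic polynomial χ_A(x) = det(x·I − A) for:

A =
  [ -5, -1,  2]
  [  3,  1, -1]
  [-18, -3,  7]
x^3 - 3*x^2 + 3*x - 1

Expanding det(x·I − A) (e.g. by cofactor expansion or by noting that A is similar to its Jordan form J, which has the same characteristic polynomial as A) gives
  χ_A(x) = x^3 - 3*x^2 + 3*x - 1
which factors as (x - 1)^3. The eigenvalues (with algebraic multiplicities) are λ = 1 with multiplicity 3.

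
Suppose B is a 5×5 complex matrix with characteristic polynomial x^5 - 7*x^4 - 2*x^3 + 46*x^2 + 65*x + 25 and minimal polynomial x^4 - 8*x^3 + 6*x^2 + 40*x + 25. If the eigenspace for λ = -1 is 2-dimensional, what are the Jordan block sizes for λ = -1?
Block sizes for λ = -1: [2, 1]

Step 1 — from the characteristic polynomial, algebraic multiplicity of λ = -1 is 3. From dim ker(B − (-1)·I) = 2, there are exactly 2 Jordan blocks for λ = -1.
Step 2 — from the minimal polynomial, the factor (x + 1)^2 tells us the largest block for λ = -1 has size 2.
Step 3 — with total size 3, 2 blocks, and largest block 2, the block sizes (in nonincreasing order) are [2, 1].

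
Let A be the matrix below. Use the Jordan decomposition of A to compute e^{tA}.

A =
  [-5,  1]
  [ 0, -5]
e^{tA} =
  [exp(-5*t), t*exp(-5*t)]
  [0, exp(-5*t)]

Strategy: write A = P · J · P⁻¹ where J is a Jordan canonical form, so e^{tA} = P · e^{tJ} · P⁻¹, and e^{tJ} can be computed block-by-block.

A has Jordan form
J =
  [-5,  1]
  [ 0, -5]
(up to reordering of blocks).

Per-block formulas:
  For a 2×2 Jordan block J_2(-5): exp(t · J_2(-5)) = e^(-5t)·(I + t·N), where N is the 2×2 nilpotent shift.

After assembling e^{tJ} and conjugating by P, we get:

e^{tA} =
  [exp(-5*t), t*exp(-5*t)]
  [0, exp(-5*t)]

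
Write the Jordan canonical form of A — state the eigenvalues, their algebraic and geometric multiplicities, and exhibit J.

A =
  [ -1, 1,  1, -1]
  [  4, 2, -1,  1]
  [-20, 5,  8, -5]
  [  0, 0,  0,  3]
J_2(3) ⊕ J_1(3) ⊕ J_1(3)

The characteristic polynomial is
  det(x·I − A) = x^4 - 12*x^3 + 54*x^2 - 108*x + 81 = (x - 3)^4

Eigenvalues and multiplicities (the geometric multiplicity of λ is n − rank(A − λI), which equals the number of Jordan blocks for λ):
  λ = 3: algebraic multiplicity = 4, geometric multiplicity = 3

Determining the block sizes for each eigenvalue:
  λ = 3: 3 blocks summing to 4 forces exactly one block of size 2 and the rest size 1 → block sizes [2, 1, 1]

Assembling the blocks gives a Jordan form
J =
  [3, 1, 0, 0]
  [0, 3, 0, 0]
  [0, 0, 3, 0]
  [0, 0, 0, 3]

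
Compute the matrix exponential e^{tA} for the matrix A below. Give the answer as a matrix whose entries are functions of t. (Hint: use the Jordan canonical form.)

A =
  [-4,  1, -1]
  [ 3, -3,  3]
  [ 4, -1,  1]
e^{tA} =
  [-t*exp(-3*t) + exp(-3*t), t*exp(-3*t), -t*exp(-3*t)]
  [1 - exp(-3*t), exp(-3*t), 1 - exp(-3*t)]
  [t*exp(-3*t) + 1 - exp(-3*t), -t*exp(-3*t), t*exp(-3*t) + 1]

Strategy: write A = P · J · P⁻¹ where J is a Jordan canonical form, so e^{tA} = P · e^{tJ} · P⁻¹, and e^{tJ} can be computed block-by-block.

A has Jordan form
J =
  [-3,  1, 0]
  [ 0, -3, 0]
  [ 0,  0, 0]
(up to reordering of blocks).

Per-block formulas:
  For a 1×1 block at λ = 0: exp(t · [0]) = [e^(0t)].
  For a 2×2 Jordan block J_2(-3): exp(t · J_2(-3)) = e^(-3t)·(I + t·N), where N is the 2×2 nilpotent shift.

After assembling e^{tJ} and conjugating by P, we get:

e^{tA} =
  [-t*exp(-3*t) + exp(-3*t), t*exp(-3*t), -t*exp(-3*t)]
  [1 - exp(-3*t), exp(-3*t), 1 - exp(-3*t)]
  [t*exp(-3*t) + 1 - exp(-3*t), -t*exp(-3*t), t*exp(-3*t) + 1]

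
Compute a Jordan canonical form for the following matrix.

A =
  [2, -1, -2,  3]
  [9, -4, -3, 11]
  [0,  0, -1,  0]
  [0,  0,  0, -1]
J_3(-1) ⊕ J_1(-1)

The characteristic polynomial is
  det(x·I − A) = x^4 + 4*x^3 + 6*x^2 + 4*x + 1 = (x + 1)^4

Eigenvalues and multiplicities (the geometric multiplicity of λ is n − rank(A − λI), which equals the number of Jordan blocks for λ):
  λ = -1: algebraic multiplicity = 4, geometric multiplicity = 2

Determining the block sizes for each eigenvalue:
  λ = -1: with am = 4 and gm = 2, the partition is not yet determined (e.g. several partitions of 4 into 2 parts exist). Let N = A − (-1)·I. Computing rank(N^1) = 2, rank(N^2) = 1, rank(N^3) = 0; the number of blocks of size ≥ j is rank(N^{j−1}) − rank(N^j), giving [2, 1, 1]. So we have 1 block(s) of size 3, 1 block(s) of size 1 → block sizes [3, 1]

Assembling the blocks gives a Jordan form
J =
  [-1,  1,  0,  0]
  [ 0, -1,  1,  0]
  [ 0,  0, -1,  0]
  [ 0,  0,  0, -1]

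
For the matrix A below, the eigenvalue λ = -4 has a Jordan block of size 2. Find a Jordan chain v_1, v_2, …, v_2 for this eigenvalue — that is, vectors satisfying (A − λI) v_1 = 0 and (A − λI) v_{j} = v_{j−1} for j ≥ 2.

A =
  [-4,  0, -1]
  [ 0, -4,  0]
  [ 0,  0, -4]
A Jordan chain for λ = -4 of length 2:
v_1 = (-1, 0, 0)ᵀ
v_2 = (0, 0, 1)ᵀ

Let N = A − (-4)·I. We want v_2 with N^2 v_2 = 0 but N^1 v_2 ≠ 0; then v_{j-1} := N · v_j for j = 2, …, 2.

Pick v_2 = (0, 0, 1)ᵀ.
Then v_1 = N · v_2 = (-1, 0, 0)ᵀ.

Sanity check: (A − (-4)·I) v_1 = (0, 0, 0)ᵀ = 0. ✓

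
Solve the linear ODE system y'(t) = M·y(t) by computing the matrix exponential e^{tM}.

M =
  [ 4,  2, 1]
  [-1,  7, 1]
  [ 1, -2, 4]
e^{tM} =
  [-t*exp(5*t) + exp(5*t), 2*t*exp(5*t), t*exp(5*t)]
  [-t*exp(5*t), 2*t*exp(5*t) + exp(5*t), t*exp(5*t)]
  [t*exp(5*t), -2*t*exp(5*t), -t*exp(5*t) + exp(5*t)]

Strategy: write M = P · J · P⁻¹ where J is a Jordan canonical form, so e^{tM} = P · e^{tJ} · P⁻¹, and e^{tJ} can be computed block-by-block.

M has Jordan form
J =
  [5, 1, 0]
  [0, 5, 0]
  [0, 0, 5]
(up to reordering of blocks).

Per-block formulas:
  For a 1×1 block at λ = 5: exp(t · [5]) = [e^(5t)].
  For a 2×2 Jordan block J_2(5): exp(t · J_2(5)) = e^(5t)·(I + t·N), where N is the 2×2 nilpotent shift.

After assembling e^{tJ} and conjugating by P, we get:

e^{tM} =
  [-t*exp(5*t) + exp(5*t), 2*t*exp(5*t), t*exp(5*t)]
  [-t*exp(5*t), 2*t*exp(5*t) + exp(5*t), t*exp(5*t)]
  [t*exp(5*t), -2*t*exp(5*t), -t*exp(5*t) + exp(5*t)]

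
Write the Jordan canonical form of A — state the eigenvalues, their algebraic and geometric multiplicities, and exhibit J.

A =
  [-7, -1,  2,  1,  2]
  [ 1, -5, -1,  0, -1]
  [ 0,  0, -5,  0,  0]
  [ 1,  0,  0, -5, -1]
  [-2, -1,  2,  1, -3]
J_3(-5) ⊕ J_2(-5)

The characteristic polynomial is
  det(x·I − A) = x^5 + 25*x^4 + 250*x^3 + 1250*x^2 + 3125*x + 3125 = (x + 5)^5

Eigenvalues and multiplicities (the geometric multiplicity of λ is n − rank(A − λI), which equals the number of Jordan blocks for λ):
  λ = -5: algebraic multiplicity = 5, geometric multiplicity = 2

Determining the block sizes for each eigenvalue:
  λ = -5: with am = 5 and gm = 2, the partition is not yet determined (e.g. several partitions of 5 into 2 parts exist). Let N = A − (-5)·I. Computing rank(N^1) = 3, rank(N^2) = 1, rank(N^3) = 0; the number of blocks of size ≥ j is rank(N^{j−1}) − rank(N^j), giving [2, 2, 1]. So we have 1 block(s) of size 3, 1 block(s) of size 2 → block sizes [3, 2]

Assembling the blocks gives a Jordan form
J =
  [-5,  1,  0,  0,  0]
  [ 0, -5,  1,  0,  0]
  [ 0,  0, -5,  0,  0]
  [ 0,  0,  0, -5,  1]
  [ 0,  0,  0,  0, -5]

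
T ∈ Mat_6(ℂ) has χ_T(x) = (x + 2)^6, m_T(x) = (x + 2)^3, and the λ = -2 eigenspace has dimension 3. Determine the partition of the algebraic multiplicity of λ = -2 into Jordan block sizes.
Block sizes for λ = -2: [3, 2, 1]

Step 1 — from the characteristic polynomial, algebraic multiplicity of λ = -2 is 6. From dim ker(T − (-2)·I) = 3, there are exactly 3 Jordan blocks for λ = -2.
Step 2 — from the minimal polynomial, the factor (x + 2)^3 tells us the largest block for λ = -2 has size 3.
Step 3 — with total size 6, 3 blocks, and largest block 3, the block sizes (in nonincreasing order) are [3, 2, 1].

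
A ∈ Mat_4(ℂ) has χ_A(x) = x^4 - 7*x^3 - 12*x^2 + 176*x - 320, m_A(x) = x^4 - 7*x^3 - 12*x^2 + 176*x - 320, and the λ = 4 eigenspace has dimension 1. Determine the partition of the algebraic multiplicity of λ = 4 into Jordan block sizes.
Block sizes for λ = 4: [3]

Step 1 — from the characteristic polynomial, algebraic multiplicity of λ = 4 is 3. From dim ker(A − (4)·I) = 1, there are exactly 1 Jordan blocks for λ = 4.
Step 2 — from the minimal polynomial, the factor (x − 4)^3 tells us the largest block for λ = 4 has size 3.
Step 3 — with total size 3, 1 blocks, and largest block 3, the block sizes (in nonincreasing order) are [3].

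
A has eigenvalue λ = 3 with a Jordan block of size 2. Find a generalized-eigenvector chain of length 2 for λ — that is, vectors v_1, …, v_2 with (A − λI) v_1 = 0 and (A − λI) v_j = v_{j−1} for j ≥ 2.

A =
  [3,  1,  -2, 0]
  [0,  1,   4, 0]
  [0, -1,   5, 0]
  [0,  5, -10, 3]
A Jordan chain for λ = 3 of length 2:
v_1 = (1, -2, -1, 5)ᵀ
v_2 = (0, 1, 0, 0)ᵀ

Let N = A − (3)·I. We want v_2 with N^2 v_2 = 0 but N^1 v_2 ≠ 0; then v_{j-1} := N · v_j for j = 2, …, 2.

Pick v_2 = (0, 1, 0, 0)ᵀ.
Then v_1 = N · v_2 = (1, -2, -1, 5)ᵀ.

Sanity check: (A − (3)·I) v_1 = (0, 0, 0, 0)ᵀ = 0. ✓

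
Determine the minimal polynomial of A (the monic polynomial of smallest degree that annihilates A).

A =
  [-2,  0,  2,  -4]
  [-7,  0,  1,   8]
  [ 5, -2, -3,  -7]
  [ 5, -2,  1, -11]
x^3 + 12*x^2 + 48*x + 64

The characteristic polynomial is χ_A(x) = (x + 4)^4, so the eigenvalues are known. The minimal polynomial is
  m_A(x) = Π_λ (x − λ)^{k_λ}
where k_λ is the size of the *largest* Jordan block for λ (equivalently, the smallest k with (A − λI)^k v = 0 for every generalised eigenvector v of λ).

  λ = -4: largest Jordan block has size 3, contributing (x + 4)^3

So m_A(x) = (x + 4)^3 = x^3 + 12*x^2 + 48*x + 64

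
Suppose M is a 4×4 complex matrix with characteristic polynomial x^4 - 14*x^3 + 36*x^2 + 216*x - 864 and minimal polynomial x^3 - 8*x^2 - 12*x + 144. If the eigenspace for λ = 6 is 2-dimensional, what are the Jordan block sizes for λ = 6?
Block sizes for λ = 6: [2, 1]

Step 1 — from the characteristic polynomial, algebraic multiplicity of λ = 6 is 3. From dim ker(M − (6)·I) = 2, there are exactly 2 Jordan blocks for λ = 6.
Step 2 — from the minimal polynomial, the factor (x − 6)^2 tells us the largest block for λ = 6 has size 2.
Step 3 — with total size 3, 2 blocks, and largest block 2, the block sizes (in nonincreasing order) are [2, 1].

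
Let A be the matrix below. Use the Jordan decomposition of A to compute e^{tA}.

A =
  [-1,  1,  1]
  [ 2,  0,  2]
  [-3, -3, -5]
e^{tA} =
  [t*exp(-2*t) + exp(-2*t), t*exp(-2*t), t*exp(-2*t)]
  [2*t*exp(-2*t), 2*t*exp(-2*t) + exp(-2*t), 2*t*exp(-2*t)]
  [-3*t*exp(-2*t), -3*t*exp(-2*t), -3*t*exp(-2*t) + exp(-2*t)]

Strategy: write A = P · J · P⁻¹ where J is a Jordan canonical form, so e^{tA} = P · e^{tJ} · P⁻¹, and e^{tJ} can be computed block-by-block.

A has Jordan form
J =
  [-2,  1,  0]
  [ 0, -2,  0]
  [ 0,  0, -2]
(up to reordering of blocks).

Per-block formulas:
  For a 1×1 block at λ = -2: exp(t · [-2]) = [e^(-2t)].
  For a 2×2 Jordan block J_2(-2): exp(t · J_2(-2)) = e^(-2t)·(I + t·N), where N is the 2×2 nilpotent shift.

After assembling e^{tJ} and conjugating by P, we get:

e^{tA} =
  [t*exp(-2*t) + exp(-2*t), t*exp(-2*t), t*exp(-2*t)]
  [2*t*exp(-2*t), 2*t*exp(-2*t) + exp(-2*t), 2*t*exp(-2*t)]
  [-3*t*exp(-2*t), -3*t*exp(-2*t), -3*t*exp(-2*t) + exp(-2*t)]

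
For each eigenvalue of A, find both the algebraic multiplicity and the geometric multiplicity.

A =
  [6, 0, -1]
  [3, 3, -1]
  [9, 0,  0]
λ = 3: alg = 3, geom = 2

Step 1 — factor the characteristic polynomial to read off the algebraic multiplicities:
  χ_A(x) = (x - 3)^3

Step 2 — compute geometric multiplicities via the rank-nullity identity g(λ) = n − rank(A − λI):
  rank(A − (3)·I) = 1, so dim ker(A − (3)·I) = n − 1 = 2

Summary:
  λ = 3: algebraic multiplicity = 3, geometric multiplicity = 2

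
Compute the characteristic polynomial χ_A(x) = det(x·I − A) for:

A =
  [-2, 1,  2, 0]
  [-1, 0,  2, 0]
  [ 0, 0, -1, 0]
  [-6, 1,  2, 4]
x^4 - x^3 - 9*x^2 - 11*x - 4

Expanding det(x·I − A) (e.g. by cofactor expansion or by noting that A is similar to its Jordan form J, which has the same characteristic polynomial as A) gives
  χ_A(x) = x^4 - x^3 - 9*x^2 - 11*x - 4
which factors as (x - 4)*(x + 1)^3. The eigenvalues (with algebraic multiplicities) are λ = -1 with multiplicity 3, λ = 4 with multiplicity 1.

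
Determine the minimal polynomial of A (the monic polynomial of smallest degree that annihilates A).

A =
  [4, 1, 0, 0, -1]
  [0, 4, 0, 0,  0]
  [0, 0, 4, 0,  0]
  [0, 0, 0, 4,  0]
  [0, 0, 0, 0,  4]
x^2 - 8*x + 16

The characteristic polynomial is χ_A(x) = (x - 4)^5, so the eigenvalues are known. The minimal polynomial is
  m_A(x) = Π_λ (x − λ)^{k_λ}
where k_λ is the size of the *largest* Jordan block for λ (equivalently, the smallest k with (A − λI)^k v = 0 for every generalised eigenvector v of λ).

  λ = 4: largest Jordan block has size 2, contributing (x − 4)^2

So m_A(x) = (x - 4)^2 = x^2 - 8*x + 16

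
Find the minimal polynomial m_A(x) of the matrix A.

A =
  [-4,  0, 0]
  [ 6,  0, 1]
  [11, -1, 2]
x^3 + 2*x^2 - 7*x + 4

The characteristic polynomial is χ_A(x) = (x - 1)^2*(x + 4), so the eigenvalues are known. The minimal polynomial is
  m_A(x) = Π_λ (x − λ)^{k_λ}
where k_λ is the size of the *largest* Jordan block for λ (equivalently, the smallest k with (A − λI)^k v = 0 for every generalised eigenvector v of λ).

  λ = -4: largest Jordan block has size 1, contributing (x + 4)
  λ = 1: largest Jordan block has size 2, contributing (x − 1)^2

So m_A(x) = (x - 1)^2*(x + 4) = x^3 + 2*x^2 - 7*x + 4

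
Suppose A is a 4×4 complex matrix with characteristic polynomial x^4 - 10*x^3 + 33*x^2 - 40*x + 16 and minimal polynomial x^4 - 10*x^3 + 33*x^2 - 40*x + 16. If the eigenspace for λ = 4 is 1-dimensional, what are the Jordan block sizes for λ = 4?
Block sizes for λ = 4: [2]

Step 1 — from the characteristic polynomial, algebraic multiplicity of λ = 4 is 2. From dim ker(A − (4)·I) = 1, there are exactly 1 Jordan blocks for λ = 4.
Step 2 — from the minimal polynomial, the factor (x − 4)^2 tells us the largest block for λ = 4 has size 2.
Step 3 — with total size 2, 1 blocks, and largest block 2, the block sizes (in nonincreasing order) are [2].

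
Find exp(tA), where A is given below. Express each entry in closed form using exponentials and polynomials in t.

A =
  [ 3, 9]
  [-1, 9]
e^{tA} =
  [-3*t*exp(6*t) + exp(6*t), 9*t*exp(6*t)]
  [-t*exp(6*t), 3*t*exp(6*t) + exp(6*t)]

Strategy: write A = P · J · P⁻¹ where J is a Jordan canonical form, so e^{tA} = P · e^{tJ} · P⁻¹, and e^{tJ} can be computed block-by-block.

A has Jordan form
J =
  [6, 1]
  [0, 6]
(up to reordering of blocks).

Per-block formulas:
  For a 2×2 Jordan block J_2(6): exp(t · J_2(6)) = e^(6t)·(I + t·N), where N is the 2×2 nilpotent shift.

After assembling e^{tJ} and conjugating by P, we get:

e^{tA} =
  [-3*t*exp(6*t) + exp(6*t), 9*t*exp(6*t)]
  [-t*exp(6*t), 3*t*exp(6*t) + exp(6*t)]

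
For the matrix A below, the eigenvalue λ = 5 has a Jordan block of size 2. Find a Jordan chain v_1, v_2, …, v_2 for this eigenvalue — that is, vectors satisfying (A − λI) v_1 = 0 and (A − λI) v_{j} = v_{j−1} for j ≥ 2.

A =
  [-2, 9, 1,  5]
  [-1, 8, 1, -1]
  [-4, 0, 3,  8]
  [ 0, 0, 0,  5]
A Jordan chain for λ = 5 of length 2:
v_1 = (2, 2, -4, 0)ᵀ
v_2 = (1, 1, 0, 0)ᵀ

Let N = A − (5)·I. We want v_2 with N^2 v_2 = 0 but N^1 v_2 ≠ 0; then v_{j-1} := N · v_j for j = 2, …, 2.

Pick v_2 = (1, 1, 0, 0)ᵀ.
Then v_1 = N · v_2 = (2, 2, -4, 0)ᵀ.

Sanity check: (A − (5)·I) v_1 = (0, 0, 0, 0)ᵀ = 0. ✓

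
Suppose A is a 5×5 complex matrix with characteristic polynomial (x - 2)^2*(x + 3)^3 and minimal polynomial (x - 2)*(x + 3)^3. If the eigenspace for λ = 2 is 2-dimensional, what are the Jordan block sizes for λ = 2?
Block sizes for λ = 2: [1, 1]

Step 1 — from the characteristic polynomial, algebraic multiplicity of λ = 2 is 2. From dim ker(A − (2)·I) = 2, there are exactly 2 Jordan blocks for λ = 2.
Step 2 — from the minimal polynomial, the factor (x − 2) tells us the largest block for λ = 2 has size 1.
Step 3 — with total size 2, 2 blocks, and largest block 1, the block sizes (in nonincreasing order) are [1, 1].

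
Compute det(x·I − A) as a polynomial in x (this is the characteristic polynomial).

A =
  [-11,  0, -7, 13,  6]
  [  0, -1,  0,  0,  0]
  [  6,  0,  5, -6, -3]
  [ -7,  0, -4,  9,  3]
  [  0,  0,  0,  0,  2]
x^5 - 4*x^4 + x^3 + 10*x^2 - 4*x - 8

Expanding det(x·I − A) (e.g. by cofactor expansion or by noting that A is similar to its Jordan form J, which has the same characteristic polynomial as A) gives
  χ_A(x) = x^5 - 4*x^4 + x^3 + 10*x^2 - 4*x - 8
which factors as (x - 2)^3*(x + 1)^2. The eigenvalues (with algebraic multiplicities) are λ = -1 with multiplicity 2, λ = 2 with multiplicity 3.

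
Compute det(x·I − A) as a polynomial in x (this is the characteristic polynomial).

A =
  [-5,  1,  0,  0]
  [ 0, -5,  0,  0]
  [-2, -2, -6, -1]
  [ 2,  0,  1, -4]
x^4 + 20*x^3 + 150*x^2 + 500*x + 625

Expanding det(x·I − A) (e.g. by cofactor expansion or by noting that A is similar to its Jordan form J, which has the same characteristic polynomial as A) gives
  χ_A(x) = x^4 + 20*x^3 + 150*x^2 + 500*x + 625
which factors as (x + 5)^4. The eigenvalues (with algebraic multiplicities) are λ = -5 with multiplicity 4.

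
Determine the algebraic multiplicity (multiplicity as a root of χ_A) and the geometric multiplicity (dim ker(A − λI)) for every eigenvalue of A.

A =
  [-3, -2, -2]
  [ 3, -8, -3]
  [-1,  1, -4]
λ = -5: alg = 3, geom = 2

Step 1 — factor the characteristic polynomial to read off the algebraic multiplicities:
  χ_A(x) = (x + 5)^3

Step 2 — compute geometric multiplicities via the rank-nullity identity g(λ) = n − rank(A − λI):
  rank(A − (-5)·I) = 1, so dim ker(A − (-5)·I) = n − 1 = 2

Summary:
  λ = -5: algebraic multiplicity = 3, geometric multiplicity = 2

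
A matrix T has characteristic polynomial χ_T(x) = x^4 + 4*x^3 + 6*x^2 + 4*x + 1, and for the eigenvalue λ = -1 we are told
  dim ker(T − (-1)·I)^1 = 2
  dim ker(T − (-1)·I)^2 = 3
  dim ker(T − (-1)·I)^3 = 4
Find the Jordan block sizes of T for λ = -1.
Block sizes for λ = -1: [3, 1]

From the dimensions of kernels of powers, the number of Jordan blocks of size at least j is d_j − d_{j−1} where d_j = dim ker(N^j) (with d_0 = 0). Computing the differences gives [2, 1, 1].
The number of blocks of size exactly k is (#blocks of size ≥ k) − (#blocks of size ≥ k + 1), so the partition is: 1 block(s) of size 1, 1 block(s) of size 3.
In nonincreasing order the block sizes are [3, 1].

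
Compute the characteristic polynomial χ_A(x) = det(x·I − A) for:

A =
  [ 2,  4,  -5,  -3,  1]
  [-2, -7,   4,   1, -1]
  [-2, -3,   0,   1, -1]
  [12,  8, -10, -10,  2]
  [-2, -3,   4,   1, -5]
x^5 + 20*x^4 + 160*x^3 + 640*x^2 + 1280*x + 1024

Expanding det(x·I − A) (e.g. by cofactor expansion or by noting that A is similar to its Jordan form J, which has the same characteristic polynomial as A) gives
  χ_A(x) = x^5 + 20*x^4 + 160*x^3 + 640*x^2 + 1280*x + 1024
which factors as (x + 4)^5. The eigenvalues (with algebraic multiplicities) are λ = -4 with multiplicity 5.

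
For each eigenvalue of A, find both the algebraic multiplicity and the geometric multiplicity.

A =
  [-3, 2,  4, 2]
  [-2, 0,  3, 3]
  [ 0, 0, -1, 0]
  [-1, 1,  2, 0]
λ = -1: alg = 4, geom = 2

Step 1 — factor the characteristic polynomial to read off the algebraic multiplicities:
  χ_A(x) = (x + 1)^4

Step 2 — compute geometric multiplicities via the rank-nullity identity g(λ) = n − rank(A − λI):
  rank(A − (-1)·I) = 2, so dim ker(A − (-1)·I) = n − 2 = 2

Summary:
  λ = -1: algebraic multiplicity = 4, geometric multiplicity = 2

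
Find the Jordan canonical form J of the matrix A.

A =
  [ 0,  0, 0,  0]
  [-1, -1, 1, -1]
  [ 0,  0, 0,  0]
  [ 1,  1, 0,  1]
J_3(0) ⊕ J_1(0)

The characteristic polynomial is
  det(x·I − A) = x^4

Eigenvalues and multiplicities (the geometric multiplicity of λ is n − rank(A − λI), which equals the number of Jordan blocks for λ):
  λ = 0: algebraic multiplicity = 4, geometric multiplicity = 2

Determining the block sizes for each eigenvalue:
  λ = 0: with am = 4 and gm = 2, the partition is not yet determined (e.g. several partitions of 4 into 2 parts exist). Let N = A − (0)·I. Computing rank(N^1) = 2, rank(N^2) = 1, rank(N^3) = 0; the number of blocks of size ≥ j is rank(N^{j−1}) − rank(N^j), giving [2, 1, 1]. So we have 1 block(s) of size 3, 1 block(s) of size 1 → block sizes [3, 1]

Assembling the blocks gives a Jordan form
J =
  [0, 1, 0, 0]
  [0, 0, 1, 0]
  [0, 0, 0, 0]
  [0, 0, 0, 0]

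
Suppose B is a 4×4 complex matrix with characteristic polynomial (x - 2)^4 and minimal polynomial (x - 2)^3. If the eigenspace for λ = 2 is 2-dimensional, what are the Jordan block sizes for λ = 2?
Block sizes for λ = 2: [3, 1]

Step 1 — from the characteristic polynomial, algebraic multiplicity of λ = 2 is 4. From dim ker(B − (2)·I) = 2, there are exactly 2 Jordan blocks for λ = 2.
Step 2 — from the minimal polynomial, the factor (x − 2)^3 tells us the largest block for λ = 2 has size 3.
Step 3 — with total size 4, 2 blocks, and largest block 3, the block sizes (in nonincreasing order) are [3, 1].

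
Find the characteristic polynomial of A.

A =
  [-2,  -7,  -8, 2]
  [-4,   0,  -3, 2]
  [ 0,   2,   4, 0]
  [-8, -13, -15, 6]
x^4 - 8*x^3 + 24*x^2 - 32*x + 16

Expanding det(x·I − A) (e.g. by cofactor expansion or by noting that A is similar to its Jordan form J, which has the same characteristic polynomial as A) gives
  χ_A(x) = x^4 - 8*x^3 + 24*x^2 - 32*x + 16
which factors as (x - 2)^4. The eigenvalues (with algebraic multiplicities) are λ = 2 with multiplicity 4.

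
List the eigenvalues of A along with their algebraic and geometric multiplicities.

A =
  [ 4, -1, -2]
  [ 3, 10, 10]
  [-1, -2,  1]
λ = 5: alg = 3, geom = 1

Step 1 — factor the characteristic polynomial to read off the algebraic multiplicities:
  χ_A(x) = (x - 5)^3

Step 2 — compute geometric multiplicities via the rank-nullity identity g(λ) = n − rank(A − λI):
  rank(A − (5)·I) = 2, so dim ker(A − (5)·I) = n − 2 = 1

Summary:
  λ = 5: algebraic multiplicity = 3, geometric multiplicity = 1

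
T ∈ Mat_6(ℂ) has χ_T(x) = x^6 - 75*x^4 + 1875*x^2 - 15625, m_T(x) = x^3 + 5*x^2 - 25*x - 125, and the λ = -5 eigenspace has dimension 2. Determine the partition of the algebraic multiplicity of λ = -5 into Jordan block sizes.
Block sizes for λ = -5: [2, 1]

Step 1 — from the characteristic polynomial, algebraic multiplicity of λ = -5 is 3. From dim ker(T − (-5)·I) = 2, there are exactly 2 Jordan blocks for λ = -5.
Step 2 — from the minimal polynomial, the factor (x + 5)^2 tells us the largest block for λ = -5 has size 2.
Step 3 — with total size 3, 2 blocks, and largest block 2, the block sizes (in nonincreasing order) are [2, 1].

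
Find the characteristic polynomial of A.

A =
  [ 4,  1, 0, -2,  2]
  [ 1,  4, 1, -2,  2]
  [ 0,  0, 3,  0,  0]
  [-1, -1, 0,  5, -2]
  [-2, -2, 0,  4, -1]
x^5 - 15*x^4 + 90*x^3 - 270*x^2 + 405*x - 243

Expanding det(x·I − A) (e.g. by cofactor expansion or by noting that A is similar to its Jordan form J, which has the same characteristic polynomial as A) gives
  χ_A(x) = x^5 - 15*x^4 + 90*x^3 - 270*x^2 + 405*x - 243
which factors as (x - 3)^5. The eigenvalues (with algebraic multiplicities) are λ = 3 with multiplicity 5.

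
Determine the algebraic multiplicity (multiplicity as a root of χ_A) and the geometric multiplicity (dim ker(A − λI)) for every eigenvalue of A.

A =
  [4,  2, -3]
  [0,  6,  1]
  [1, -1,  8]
λ = 6: alg = 3, geom = 1

Step 1 — factor the characteristic polynomial to read off the algebraic multiplicities:
  χ_A(x) = (x - 6)^3

Step 2 — compute geometric multiplicities via the rank-nullity identity g(λ) = n − rank(A − λI):
  rank(A − (6)·I) = 2, so dim ker(A − (6)·I) = n − 2 = 1

Summary:
  λ = 6: algebraic multiplicity = 3, geometric multiplicity = 1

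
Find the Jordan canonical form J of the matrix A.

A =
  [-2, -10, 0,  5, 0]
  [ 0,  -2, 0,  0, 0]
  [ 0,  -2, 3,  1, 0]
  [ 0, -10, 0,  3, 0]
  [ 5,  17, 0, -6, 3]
J_1(-2) ⊕ J_1(-2) ⊕ J_2(3) ⊕ J_1(3)

The characteristic polynomial is
  det(x·I − A) = x^5 - 5*x^4 - 5*x^3 + 45*x^2 - 108 = (x - 3)^3*(x + 2)^2

Eigenvalues and multiplicities (the geometric multiplicity of λ is n − rank(A − λI), which equals the number of Jordan blocks for λ):
  λ = -2: algebraic multiplicity = 2, geometric multiplicity = 2
  λ = 3: algebraic multiplicity = 3, geometric multiplicity = 2

Determining the block sizes for each eigenvalue:
  λ = -2: gm = am = 2, so every block has size 1 → block sizes [1, 1]
  λ = 3: 2 blocks summing to 3 forces exactly one block of size 2 and the rest size 1 → block sizes [2, 1]

Assembling the blocks gives a Jordan form
J =
  [-2,  0, 0, 0, 0]
  [ 0, -2, 0, 0, 0]
  [ 0,  0, 3, 1, 0]
  [ 0,  0, 0, 3, 0]
  [ 0,  0, 0, 0, 3]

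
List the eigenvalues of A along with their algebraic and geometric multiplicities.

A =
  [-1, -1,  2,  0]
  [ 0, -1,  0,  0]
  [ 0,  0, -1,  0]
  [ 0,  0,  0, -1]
λ = -1: alg = 4, geom = 3

Step 1 — factor the characteristic polynomial to read off the algebraic multiplicities:
  χ_A(x) = (x + 1)^4

Step 2 — compute geometric multiplicities via the rank-nullity identity g(λ) = n − rank(A − λI):
  rank(A − (-1)·I) = 1, so dim ker(A − (-1)·I) = n − 1 = 3

Summary:
  λ = -1: algebraic multiplicity = 4, geometric multiplicity = 3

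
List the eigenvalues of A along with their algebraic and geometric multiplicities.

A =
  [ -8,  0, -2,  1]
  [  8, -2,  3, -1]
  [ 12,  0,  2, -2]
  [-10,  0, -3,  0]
λ = -2: alg = 4, geom = 2

Step 1 — factor the characteristic polynomial to read off the algebraic multiplicities:
  χ_A(x) = (x + 2)^4

Step 2 — compute geometric multiplicities via the rank-nullity identity g(λ) = n − rank(A − λI):
  rank(A − (-2)·I) = 2, so dim ker(A − (-2)·I) = n − 2 = 2

Summary:
  λ = -2: algebraic multiplicity = 4, geometric multiplicity = 2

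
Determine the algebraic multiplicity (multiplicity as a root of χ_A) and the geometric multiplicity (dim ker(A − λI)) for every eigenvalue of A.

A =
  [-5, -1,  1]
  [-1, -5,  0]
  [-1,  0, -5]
λ = -5: alg = 3, geom = 1

Step 1 — factor the characteristic polynomial to read off the algebraic multiplicities:
  χ_A(x) = (x + 5)^3

Step 2 — compute geometric multiplicities via the rank-nullity identity g(λ) = n − rank(A − λI):
  rank(A − (-5)·I) = 2, so dim ker(A − (-5)·I) = n − 2 = 1

Summary:
  λ = -5: algebraic multiplicity = 3, geometric multiplicity = 1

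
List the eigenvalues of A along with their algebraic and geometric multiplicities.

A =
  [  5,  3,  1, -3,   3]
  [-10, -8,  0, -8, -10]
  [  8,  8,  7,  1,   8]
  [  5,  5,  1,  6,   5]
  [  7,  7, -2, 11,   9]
λ = 2: alg = 2, geom = 2; λ = 5: alg = 3, geom = 1

Step 1 — factor the characteristic polynomial to read off the algebraic multiplicities:
  χ_A(x) = (x - 5)^3*(x - 2)^2

Step 2 — compute geometric multiplicities via the rank-nullity identity g(λ) = n − rank(A − λI):
  rank(A − (2)·I) = 3, so dim ker(A − (2)·I) = n − 3 = 2
  rank(A − (5)·I) = 4, so dim ker(A − (5)·I) = n − 4 = 1

Summary:
  λ = 2: algebraic multiplicity = 2, geometric multiplicity = 2
  λ = 5: algebraic multiplicity = 3, geometric multiplicity = 1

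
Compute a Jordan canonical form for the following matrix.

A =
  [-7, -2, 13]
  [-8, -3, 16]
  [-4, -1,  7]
J_3(-1)

The characteristic polynomial is
  det(x·I − A) = x^3 + 3*x^2 + 3*x + 1 = (x + 1)^3

Eigenvalues and multiplicities (the geometric multiplicity of λ is n − rank(A − λI), which equals the number of Jordan blocks for λ):
  λ = -1: algebraic multiplicity = 3, geometric multiplicity = 1

Determining the block sizes for each eigenvalue:
  λ = -1: one block (gm = 1), so the single block has size am = 3 → block sizes [3]

Assembling the blocks gives a Jordan form
J =
  [-1,  1,  0]
  [ 0, -1,  1]
  [ 0,  0, -1]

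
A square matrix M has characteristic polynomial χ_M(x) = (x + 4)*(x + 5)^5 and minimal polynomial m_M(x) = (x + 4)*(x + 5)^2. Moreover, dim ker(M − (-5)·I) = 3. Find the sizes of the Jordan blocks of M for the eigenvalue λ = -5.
Block sizes for λ = -5: [2, 2, 1]

Step 1 — from the characteristic polynomial, algebraic multiplicity of λ = -5 is 5. From dim ker(M − (-5)·I) = 3, there are exactly 3 Jordan blocks for λ = -5.
Step 2 — from the minimal polynomial, the factor (x + 5)^2 tells us the largest block for λ = -5 has size 2.
Step 3 — with total size 5, 3 blocks, and largest block 2, the block sizes (in nonincreasing order) are [2, 2, 1].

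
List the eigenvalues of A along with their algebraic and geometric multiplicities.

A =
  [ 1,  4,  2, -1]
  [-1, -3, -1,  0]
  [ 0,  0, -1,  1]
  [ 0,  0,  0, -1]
λ = -1: alg = 4, geom = 2

Step 1 — factor the characteristic polynomial to read off the algebraic multiplicities:
  χ_A(x) = (x + 1)^4

Step 2 — compute geometric multiplicities via the rank-nullity identity g(λ) = n − rank(A − λI):
  rank(A − (-1)·I) = 2, so dim ker(A − (-1)·I) = n − 2 = 2

Summary:
  λ = -1: algebraic multiplicity = 4, geometric multiplicity = 2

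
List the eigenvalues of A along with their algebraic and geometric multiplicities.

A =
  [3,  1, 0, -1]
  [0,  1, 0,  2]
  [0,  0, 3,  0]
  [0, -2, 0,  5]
λ = 3: alg = 4, geom = 3

Step 1 — factor the characteristic polynomial to read off the algebraic multiplicities:
  χ_A(x) = (x - 3)^4

Step 2 — compute geometric multiplicities via the rank-nullity identity g(λ) = n − rank(A − λI):
  rank(A − (3)·I) = 1, so dim ker(A − (3)·I) = n − 1 = 3

Summary:
  λ = 3: algebraic multiplicity = 4, geometric multiplicity = 3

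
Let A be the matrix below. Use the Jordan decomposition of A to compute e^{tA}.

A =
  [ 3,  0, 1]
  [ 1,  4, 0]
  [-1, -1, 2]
e^{tA} =
  [-t^2*exp(3*t)/2 + exp(3*t), -t^2*exp(3*t)/2, -t^2*exp(3*t)/2 + t*exp(3*t)]
  [t^2*exp(3*t)/2 + t*exp(3*t), t^2*exp(3*t)/2 + t*exp(3*t) + exp(3*t), t^2*exp(3*t)/2]
  [-t*exp(3*t), -t*exp(3*t), -t*exp(3*t) + exp(3*t)]

Strategy: write A = P · J · P⁻¹ where J is a Jordan canonical form, so e^{tA} = P · e^{tJ} · P⁻¹, and e^{tJ} can be computed block-by-block.

A has Jordan form
J =
  [3, 1, 0]
  [0, 3, 1]
  [0, 0, 3]
(up to reordering of blocks).

Per-block formulas:
  For a 3×3 Jordan block J_3(3): exp(t · J_3(3)) = e^(3t)·(I + t·N + (t^2/2)·N^2), where N is the 3×3 nilpotent shift.

After assembling e^{tJ} and conjugating by P, we get:

e^{tA} =
  [-t^2*exp(3*t)/2 + exp(3*t), -t^2*exp(3*t)/2, -t^2*exp(3*t)/2 + t*exp(3*t)]
  [t^2*exp(3*t)/2 + t*exp(3*t), t^2*exp(3*t)/2 + t*exp(3*t) + exp(3*t), t^2*exp(3*t)/2]
  [-t*exp(3*t), -t*exp(3*t), -t*exp(3*t) + exp(3*t)]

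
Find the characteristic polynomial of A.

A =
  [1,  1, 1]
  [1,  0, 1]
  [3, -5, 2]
x^3 - 3*x^2 + 3*x - 1

Expanding det(x·I − A) (e.g. by cofactor expansion or by noting that A is similar to its Jordan form J, which has the same characteristic polynomial as A) gives
  χ_A(x) = x^3 - 3*x^2 + 3*x - 1
which factors as (x - 1)^3. The eigenvalues (with algebraic multiplicities) are λ = 1 with multiplicity 3.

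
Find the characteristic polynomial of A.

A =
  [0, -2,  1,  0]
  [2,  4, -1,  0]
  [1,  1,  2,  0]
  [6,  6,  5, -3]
x^4 - 3*x^3 - 6*x^2 + 28*x - 24

Expanding det(x·I − A) (e.g. by cofactor expansion or by noting that A is similar to its Jordan form J, which has the same characteristic polynomial as A) gives
  χ_A(x) = x^4 - 3*x^3 - 6*x^2 + 28*x - 24
which factors as (x - 2)^3*(x + 3). The eigenvalues (with algebraic multiplicities) are λ = -3 with multiplicity 1, λ = 2 with multiplicity 3.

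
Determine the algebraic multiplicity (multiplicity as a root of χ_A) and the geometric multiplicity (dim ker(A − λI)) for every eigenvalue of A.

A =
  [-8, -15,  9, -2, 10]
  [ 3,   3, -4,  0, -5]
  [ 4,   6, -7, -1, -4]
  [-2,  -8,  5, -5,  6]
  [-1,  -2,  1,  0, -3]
λ = -4: alg = 5, geom = 2

Step 1 — factor the characteristic polynomial to read off the algebraic multiplicities:
  χ_A(x) = (x + 4)^5

Step 2 — compute geometric multiplicities via the rank-nullity identity g(λ) = n − rank(A − λI):
  rank(A − (-4)·I) = 3, so dim ker(A − (-4)·I) = n − 3 = 2

Summary:
  λ = -4: algebraic multiplicity = 5, geometric multiplicity = 2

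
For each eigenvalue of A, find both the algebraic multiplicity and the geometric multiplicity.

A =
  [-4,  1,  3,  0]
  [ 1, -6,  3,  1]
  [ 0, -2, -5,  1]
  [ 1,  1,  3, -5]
λ = -5: alg = 4, geom = 2

Step 1 — factor the characteristic polynomial to read off the algebraic multiplicities:
  χ_A(x) = (x + 5)^4

Step 2 — compute geometric multiplicities via the rank-nullity identity g(λ) = n − rank(A − λI):
  rank(A − (-5)·I) = 2, so dim ker(A − (-5)·I) = n − 2 = 2

Summary:
  λ = -5: algebraic multiplicity = 4, geometric multiplicity = 2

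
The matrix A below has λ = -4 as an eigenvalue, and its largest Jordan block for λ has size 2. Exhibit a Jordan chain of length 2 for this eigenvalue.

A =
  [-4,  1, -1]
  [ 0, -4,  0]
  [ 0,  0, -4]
A Jordan chain for λ = -4 of length 2:
v_1 = (1, 0, 0)ᵀ
v_2 = (0, 1, 0)ᵀ

Let N = A − (-4)·I. We want v_2 with N^2 v_2 = 0 but N^1 v_2 ≠ 0; then v_{j-1} := N · v_j for j = 2, …, 2.

Pick v_2 = (0, 1, 0)ᵀ.
Then v_1 = N · v_2 = (1, 0, 0)ᵀ.

Sanity check: (A − (-4)·I) v_1 = (0, 0, 0)ᵀ = 0. ✓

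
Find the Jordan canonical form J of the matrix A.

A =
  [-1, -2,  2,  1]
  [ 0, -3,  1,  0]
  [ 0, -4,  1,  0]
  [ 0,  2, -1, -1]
J_3(-1) ⊕ J_1(-1)

The characteristic polynomial is
  det(x·I − A) = x^4 + 4*x^3 + 6*x^2 + 4*x + 1 = (x + 1)^4

Eigenvalues and multiplicities (the geometric multiplicity of λ is n − rank(A − λI), which equals the number of Jordan blocks for λ):
  λ = -1: algebraic multiplicity = 4, geometric multiplicity = 2

Determining the block sizes for each eigenvalue:
  λ = -1: with am = 4 and gm = 2, the partition is not yet determined (e.g. several partitions of 4 into 2 parts exist). Let N = A − (-1)·I. Computing rank(N^1) = 2, rank(N^2) = 1, rank(N^3) = 0; the number of blocks of size ≥ j is rank(N^{j−1}) − rank(N^j), giving [2, 1, 1]. So we have 1 block(s) of size 3, 1 block(s) of size 1 → block sizes [3, 1]

Assembling the blocks gives a Jordan form
J =
  [-1,  1,  0,  0]
  [ 0, -1,  1,  0]
  [ 0,  0, -1,  0]
  [ 0,  0,  0, -1]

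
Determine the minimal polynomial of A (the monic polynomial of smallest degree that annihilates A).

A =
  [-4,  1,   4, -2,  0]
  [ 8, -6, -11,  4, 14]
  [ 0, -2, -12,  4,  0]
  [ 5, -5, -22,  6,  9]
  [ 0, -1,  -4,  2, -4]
x^3 + 12*x^2 + 48*x + 64

The characteristic polynomial is χ_A(x) = (x + 4)^5, so the eigenvalues are known. The minimal polynomial is
  m_A(x) = Π_λ (x − λ)^{k_λ}
where k_λ is the size of the *largest* Jordan block for λ (equivalently, the smallest k with (A − λI)^k v = 0 for every generalised eigenvector v of λ).

  λ = -4: largest Jordan block has size 3, contributing (x + 4)^3

So m_A(x) = (x + 4)^3 = x^3 + 12*x^2 + 48*x + 64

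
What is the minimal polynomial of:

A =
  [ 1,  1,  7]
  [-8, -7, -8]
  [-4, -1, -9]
x^3 + 15*x^2 + 75*x + 125

The characteristic polynomial is χ_A(x) = (x + 5)^3, so the eigenvalues are known. The minimal polynomial is
  m_A(x) = Π_λ (x − λ)^{k_λ}
where k_λ is the size of the *largest* Jordan block for λ (equivalently, the smallest k with (A − λI)^k v = 0 for every generalised eigenvector v of λ).

  λ = -5: largest Jordan block has size 3, contributing (x + 5)^3

So m_A(x) = (x + 5)^3 = x^3 + 15*x^2 + 75*x + 125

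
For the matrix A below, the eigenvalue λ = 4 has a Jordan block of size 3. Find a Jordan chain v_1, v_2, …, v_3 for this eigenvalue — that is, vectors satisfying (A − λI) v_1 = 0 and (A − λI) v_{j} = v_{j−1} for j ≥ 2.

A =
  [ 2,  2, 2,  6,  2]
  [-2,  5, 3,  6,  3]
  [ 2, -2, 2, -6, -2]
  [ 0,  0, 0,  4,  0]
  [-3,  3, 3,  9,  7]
A Jordan chain for λ = 4 of length 3:
v_1 = (-2, -1, 2, 0, -3)ᵀ
v_2 = (-2, -2, 2, 0, -3)ᵀ
v_3 = (1, 0, 0, 0, 0)ᵀ

Let N = A − (4)·I. We want v_3 with N^3 v_3 = 0 but N^2 v_3 ≠ 0; then v_{j-1} := N · v_j for j = 3, …, 2.

Pick v_3 = (1, 0, 0, 0, 0)ᵀ.
Then v_2 = N · v_3 = (-2, -2, 2, 0, -3)ᵀ.
Then v_1 = N · v_2 = (-2, -1, 2, 0, -3)ᵀ.

Sanity check: (A − (4)·I) v_1 = (0, 0, 0, 0, 0)ᵀ = 0. ✓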